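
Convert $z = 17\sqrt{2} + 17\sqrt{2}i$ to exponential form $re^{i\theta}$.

r = |z| = sqrt((17*sqrt(2))^2 + (17*sqrt(2))^2) = sqrt(578 + 578) = sqrt(1156) = 34
θ = arctan(b/a) = arctan(24.0416/24.0416) (quadrant-adjusted) = 45° = π/4
z = 34e^(i*π/4)


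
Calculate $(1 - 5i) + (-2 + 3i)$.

(1 + (-2)) + (-5 + 3)i = -1 - 2i


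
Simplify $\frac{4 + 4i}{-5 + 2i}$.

Multiply numerator and denominator by conjugate (-5 - 2i):
= (4 + 4i)(-5 - 2i) / ((-5)^2 + 2^2)
= (-12 - 28i) / 29
= -12/29 - (28/29)i


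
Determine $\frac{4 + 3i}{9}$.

Divisor is real, so divide each part by 9:
= 4/9 + (1/3)i


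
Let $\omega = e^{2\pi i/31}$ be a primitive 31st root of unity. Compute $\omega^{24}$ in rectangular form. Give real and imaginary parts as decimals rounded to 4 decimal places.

ω^24 = e^(2πi·24/31) = e^(i·48π/31)
= cos(48π/31) + i sin(48π/31)
= 0.1514 - 0.9885i


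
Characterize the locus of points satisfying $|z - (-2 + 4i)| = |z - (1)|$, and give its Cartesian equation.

|z - z1| = |z - z2| means z is equidistant from z1 and z2,
i.e. the perpendicular bisector of the segment from (-2, 4) to (1, 0) (midpoint (-1/2, 2)).
With z = x + yi, square both sides:
(x - (-2))^2 + (y - 4)^2 = (x - 1)^2 + (y - 0)^2
The x^2 and y^2 terms cancel: 6x + (-8)y = 1 - 20 = -19
Simplify: 6x - 8y = -19
Locus: Perpendicular bisector of the segment from (-2, 4) to (1, 0): the line 6x - 8y = -19


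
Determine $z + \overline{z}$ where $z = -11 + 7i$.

z + conjugate(z) = (a + bi) + (a - bi) = 2a
= 2 * (-11) = -22


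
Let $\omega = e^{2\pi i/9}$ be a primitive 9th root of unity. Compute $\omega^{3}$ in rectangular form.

ω^3 = e^(2πi·3/9) = e^(i·2π/3)
= cos(2π/3) + i sin(2π/3)
= -1/2 + (sqrt(3)/2)i


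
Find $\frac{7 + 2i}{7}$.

Divisor is real, so divide each part by 7:
= 1 + (2/7)i


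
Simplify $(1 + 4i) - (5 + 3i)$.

(1 - 5) + (4 - 3)i = -4 + i


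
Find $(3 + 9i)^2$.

(a + bi)^2 = a^2 - b^2 + 2abi
= 3^2 - 9^2 + 2*3*9i
= -72 + 54i


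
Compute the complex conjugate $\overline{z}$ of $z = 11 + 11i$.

If z = a + bi, then conjugate(z) = a - bi
conjugate(11 + 11i) = 11 - 11i


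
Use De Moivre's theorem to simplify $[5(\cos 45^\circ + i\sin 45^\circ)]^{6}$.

By De Moivre: z^n = r^n(cos(nθ) + i sin(nθ))
= 5^6(cos(6*45°) + i sin(6*45°))
= 15625(cos 270° + i sin 270°)
= -15625i


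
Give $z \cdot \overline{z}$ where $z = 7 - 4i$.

z * conjugate(z) = |z|^2 = a^2 + b^2
= 7^2 + (-4)^2 = 65


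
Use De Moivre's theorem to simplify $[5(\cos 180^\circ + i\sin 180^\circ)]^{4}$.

By De Moivre: z^n = r^n(cos(nθ) + i sin(nθ))
= 5^4(cos(4*180°) + i sin(4*180°))
= 625(cos 0° + i sin 0°)
= 625


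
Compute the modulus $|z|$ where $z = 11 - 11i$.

|z| = sqrt(a^2 + b^2) = sqrt(11^2 + (-11)^2) = sqrt(242) = sqrt(242)


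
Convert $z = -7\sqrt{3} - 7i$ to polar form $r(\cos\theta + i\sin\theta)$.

r = |z| = sqrt(a^2 + b^2) = sqrt((-7*sqrt(3))^2 + (-7)^2) = sqrt(147 + 49) = sqrt(196) = 14
θ = arctan(b/a) = arctan(-7/-12.1244) (quadrant-adjusted) = 210°
z = 14(cos 210° + i sin 210°)


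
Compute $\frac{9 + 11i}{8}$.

Divisor is real, so divide each part by 8:
= 9/8 + (11/8)i


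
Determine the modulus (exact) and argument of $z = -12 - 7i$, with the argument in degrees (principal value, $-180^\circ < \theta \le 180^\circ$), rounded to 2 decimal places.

|z| = sqrt((-12)^2 + (-7)^2) = sqrt(193)
arg(z) = arctan(b/a) = arctan(-7/-12) (quadrant-adjusted) = -149.74°


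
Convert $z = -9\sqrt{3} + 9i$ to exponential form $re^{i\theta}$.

r = |z| = sqrt((-9*sqrt(3))^2 + (9)^2) = sqrt(243 + 81) = sqrt(324) = 18
θ = arctan(b/a) = arctan(9/-15.5885) (quadrant-adjusted) = 150° = 5π/6
z = 18e^(i*5π/6)


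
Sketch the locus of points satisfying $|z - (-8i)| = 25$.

|z - z0| = r describes a circle centered at z0 with radius r
Here z0 = -8i and r = 25
Locus: Circle centered at (0, -8) with radius 25


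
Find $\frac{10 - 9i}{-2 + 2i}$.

Multiply numerator and denominator by conjugate (-2 - 2i):
= (10 - 9i)(-2 - 2i) / ((-2)^2 + 2^2)
= (-38 - 2i) / 8
Divide through by 2: (-19 - i) / 4
= -19/4 - (1/4)i


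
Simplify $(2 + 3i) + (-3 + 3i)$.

(2 + (-3)) + (3 + 3)i = -1 + 6i


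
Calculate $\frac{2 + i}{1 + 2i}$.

Multiply numerator and denominator by conjugate (1 - 2i):
= (2 + i)(1 - 2i) / (1^2 + 2^2)
= (4 - 3i) / 5
= 4/5 - (3/5)i


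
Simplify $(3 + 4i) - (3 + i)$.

(3 - 3) + (4 - 1)i = 3i


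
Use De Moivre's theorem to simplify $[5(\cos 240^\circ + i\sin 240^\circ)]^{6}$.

By De Moivre: z^n = r^n(cos(nθ) + i sin(nθ))
= 5^6(cos(6*240°) + i sin(6*240°))
= 15625(cos 0° + i sin 0°)
= 15625


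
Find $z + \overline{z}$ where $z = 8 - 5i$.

z + conjugate(z) = (a + bi) + (a - bi) = 2a
= 2 * 8 = 16


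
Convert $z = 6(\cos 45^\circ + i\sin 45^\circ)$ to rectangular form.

a = r cos θ = 6 * sqrt(2)/2 = 3*sqrt(2)
b = r sin θ = 6 * sqrt(2)/2 = 3*sqrt(2)
z = 3*sqrt(2) + 3*sqrt(2)i


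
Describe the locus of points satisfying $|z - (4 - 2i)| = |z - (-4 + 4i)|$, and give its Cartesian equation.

|z - z1| = |z - z2| means z is equidistant from z1 and z2,
i.e. the perpendicular bisector of the segment from (4, -2) to (-4, 4) (midpoint (0, 1)).
With z = x + yi, square both sides:
(x - 4)^2 + (y - (-2))^2 = (x - (-4))^2 + (y - 4)^2
The x^2 and y^2 terms cancel: -16x + 12y = 32 - 20 = 12
Simplify: 4x - 3y = -3
Locus: Perpendicular bisector of the segment from (4, -2) to (-4, 4): the line 4x - 3y = -3


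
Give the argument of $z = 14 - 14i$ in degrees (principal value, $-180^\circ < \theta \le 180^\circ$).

θ = arctan(b/a) = arctan(-14/14) (quadrant-adjusted) = -45°


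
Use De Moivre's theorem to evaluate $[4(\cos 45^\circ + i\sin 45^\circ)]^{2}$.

By De Moivre: z^n = r^n(cos(nθ) + i sin(nθ))
= 4^2(cos(2*45°) + i sin(2*45°))
= 16(cos 90° + i sin 90°)
= 16i


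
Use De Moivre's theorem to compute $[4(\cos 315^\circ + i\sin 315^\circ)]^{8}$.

By De Moivre: z^n = r^n(cos(nθ) + i sin(nθ))
= 4^8(cos(8*315°) + i sin(8*315°))
= 65536(cos 0° + i sin 0°)
= 65536


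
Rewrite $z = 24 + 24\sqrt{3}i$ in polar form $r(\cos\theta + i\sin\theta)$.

r = |z| = sqrt(a^2 + b^2) = sqrt((24)^2 + (24*sqrt(3))^2) = sqrt(576 + 1728) = sqrt(2304) = 48
θ = arctan(b/a) = arctan(41.5692/24) (quadrant-adjusted) = 60°
z = 48(cos 60° + i sin 60°)


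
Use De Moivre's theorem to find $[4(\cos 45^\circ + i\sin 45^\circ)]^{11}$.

By De Moivre: z^n = r^n(cos(nθ) + i sin(nθ))
= 4^11(cos(11*45°) + i sin(11*45°))
= 4194304(cos 135° + i sin 135°)
= -2097152*sqrt(2) + 2097152*sqrt(2)i


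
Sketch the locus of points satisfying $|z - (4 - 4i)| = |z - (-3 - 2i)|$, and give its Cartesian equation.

|z - z1| = |z - z2| means z is equidistant from z1 and z2,
i.e. the perpendicular bisector of the segment from (4, -4) to (-3, -2) (midpoint (1/2, -3)).
With z = x + yi, square both sides:
(x - 4)^2 + (y - (-4))^2 = (x - (-3))^2 + (y - (-2))^2
The x^2 and y^2 terms cancel: -14x + 4y = 13 - 32 = -19
Simplify: 14x - 4y = 19
Locus: Perpendicular bisector of the segment from (4, -4) to (-3, -2): the line 14x - 4y = 19


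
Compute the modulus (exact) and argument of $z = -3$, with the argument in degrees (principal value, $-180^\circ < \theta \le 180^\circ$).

|z| = sqrt((-3)^2 + 0^2) = 3
b = 0 and a < 0, so z lies on the negative real axis: arg(z) = 180°


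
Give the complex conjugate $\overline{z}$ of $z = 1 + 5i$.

If z = a + bi, then conjugate(z) = a - bi
conjugate(1 + 5i) = 1 - 5i


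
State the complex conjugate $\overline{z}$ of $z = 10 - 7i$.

If z = a + bi, then conjugate(z) = a - bi
conjugate(10 - 7i) = 10 + 7i


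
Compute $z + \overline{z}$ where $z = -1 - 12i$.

z + conjugate(z) = (a + bi) + (a - bi) = 2a
= 2 * (-1) = -2


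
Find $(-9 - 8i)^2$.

(a + bi)^2 = a^2 - b^2 + 2abi
= (-9)^2 - (-8)^2 + 2*(-9)*(-8)i
= 17 + 144i


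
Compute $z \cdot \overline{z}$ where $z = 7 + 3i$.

z * conjugate(z) = |z|^2 = a^2 + b^2
= 7^2 + 3^2 = 58


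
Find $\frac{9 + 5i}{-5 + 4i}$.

Multiply numerator and denominator by conjugate (-5 - 4i):
= (9 + 5i)(-5 - 4i) / ((-5)^2 + 4^2)
= (-25 - 61i) / 41
= -25/41 - (61/41)i


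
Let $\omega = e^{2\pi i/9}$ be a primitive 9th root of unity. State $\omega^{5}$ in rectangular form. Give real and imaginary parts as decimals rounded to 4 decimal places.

ω^5 = e^(2πi·5/9) = e^(i·10π/9)
= cos(10π/9) + i sin(10π/9)
= -0.9397 - 0.3420i


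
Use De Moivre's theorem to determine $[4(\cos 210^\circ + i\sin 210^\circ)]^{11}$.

By De Moivre: z^n = r^n(cos(nθ) + i sin(nθ))
= 4^11(cos(11*210°) + i sin(11*210°))
= 4194304(cos 150° + i sin 150°)
= -2097152*sqrt(3) + 2097152i


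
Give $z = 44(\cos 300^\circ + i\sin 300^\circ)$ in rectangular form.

a = r cos θ = 44 * 1/2 = 22
b = r sin θ = 44 * -sqrt(3)/2 = -22*sqrt(3)
z = 22 - 22*sqrt(3)i


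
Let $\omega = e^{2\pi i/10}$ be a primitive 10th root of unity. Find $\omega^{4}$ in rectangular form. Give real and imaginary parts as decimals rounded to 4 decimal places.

ω^4 = e^(2πi·4/10) = e^(i·4π/5)
= cos(4π/5) + i sin(4π/5)
= -0.8090 + 0.5878i


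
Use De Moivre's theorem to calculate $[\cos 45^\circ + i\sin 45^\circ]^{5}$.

By De Moivre: z^n = r^n(cos(nθ) + i sin(nθ))
= 1^5(cos(5*45°) + i sin(5*45°))
= 1(cos 225° + i sin 225°)
= -sqrt(2)/2 - (sqrt(2)/2)i


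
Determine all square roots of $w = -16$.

|w| = 16, arg(w) = 180°
Root modulus = 16^(1/2) = 4
Root arguments: θ_k = (180° + 360°k)/2 for k = 0, 1, ..., 1
Roots: 4i, -4i


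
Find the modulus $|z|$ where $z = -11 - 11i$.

|z| = sqrt(a^2 + b^2) = sqrt((-11)^2 + (-11)^2) = sqrt(242) = sqrt(242)


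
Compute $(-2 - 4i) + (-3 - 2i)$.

(-2 + (-3)) + (-4 + (-2))i = -5 - 6i


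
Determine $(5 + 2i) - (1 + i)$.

(5 - 1) + (2 - 1)i = 4 + i


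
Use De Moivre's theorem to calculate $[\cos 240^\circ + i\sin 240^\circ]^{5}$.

By De Moivre: z^n = r^n(cos(nθ) + i sin(nθ))
= 1^5(cos(5*240°) + i sin(5*240°))
= 1(cos 120° + i sin 120°)
= -1/2 + (sqrt(3)/2)i


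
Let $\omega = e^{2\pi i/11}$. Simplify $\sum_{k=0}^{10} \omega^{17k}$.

Let ζ = ω^17 = e^(2πi·17/11). Since 11 ∤ 17, ζ ≠ 1.
Sum = Σ_{k=0}^{10} ζ^k = (ζ^11 - 1)/(ζ - 1) = (ω^{17·11} - 1)/(ζ - 1) = (1 - 1)/(ζ - 1) = 0


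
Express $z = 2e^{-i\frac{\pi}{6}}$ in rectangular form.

a = r cos θ = 2 * sqrt(3)/2 = sqrt(3)
b = r sin θ = 2 * -1/2 = -1
z = sqrt(3) - i


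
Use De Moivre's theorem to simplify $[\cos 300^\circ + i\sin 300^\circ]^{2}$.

By De Moivre: z^n = r^n(cos(nθ) + i sin(nθ))
= 1^2(cos(2*300°) + i sin(2*300°))
= 1(cos 240° + i sin 240°)
= -1/2 - (sqrt(3)/2)i


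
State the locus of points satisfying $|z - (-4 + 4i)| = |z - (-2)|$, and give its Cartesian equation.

|z - z1| = |z - z2| means z is equidistant from z1 and z2,
i.e. the perpendicular bisector of the segment from (-4, 4) to (-2, 0) (midpoint (-3, 2)).
With z = x + yi, square both sides:
(x - (-4))^2 + (y - 4)^2 = (x - (-2))^2 + (y - 0)^2
The x^2 and y^2 terms cancel: 4x + (-8)y = 4 - 32 = -28
Simplify: x - 2y = -7
Locus: Perpendicular bisector of the segment from (-4, 4) to (-2, 0): the line x - 2y = -7


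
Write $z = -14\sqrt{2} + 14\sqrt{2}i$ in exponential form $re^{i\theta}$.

r = |z| = sqrt((-14*sqrt(2))^2 + (14*sqrt(2))^2) = sqrt(392 + 392) = sqrt(784) = 28
θ = arctan(b/a) = arctan(19.799/-19.799) (quadrant-adjusted) = 135° = 3π/4
z = 28e^(i*3π/4)


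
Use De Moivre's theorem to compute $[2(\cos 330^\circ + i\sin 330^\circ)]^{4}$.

By De Moivre: z^n = r^n(cos(nθ) + i sin(nθ))
= 2^4(cos(4*330°) + i sin(4*330°))
= 16(cos 240° + i sin 240°)
= -8 - 8*sqrt(3)i


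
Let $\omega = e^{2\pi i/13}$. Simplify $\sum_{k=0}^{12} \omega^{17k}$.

Let ζ = ω^17 = e^(2πi·17/13). Since 13 ∤ 17, ζ ≠ 1.
Sum = Σ_{k=0}^{12} ζ^k = (ζ^13 - 1)/(ζ - 1) = (ω^{17·13} - 1)/(ζ - 1) = (1 - 1)/(ζ - 1) = 0


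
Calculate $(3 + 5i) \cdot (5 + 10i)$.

(a1*a2 - b1*b2) + (a1*b2 + b1*a2)i
= (15 - 50) + (30 + 25)i
= -35 + 55i


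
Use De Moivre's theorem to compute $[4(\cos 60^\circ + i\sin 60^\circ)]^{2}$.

By De Moivre: z^n = r^n(cos(nθ) + i sin(nθ))
= 4^2(cos(2*60°) + i sin(2*60°))
= 16(cos 120° + i sin 120°)
= -8 + 8*sqrt(3)i


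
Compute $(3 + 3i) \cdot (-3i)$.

(a1*a2 - b1*b2) + (a1*b2 + b1*a2)i
= (0 - (-9)) + (-9 + 0)i
= 9 - 9i


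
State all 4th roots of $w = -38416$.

|w| = 38416, arg(w) = 180°
Root modulus = 38416^(1/4) = 14
Root arguments: θ_k = (180° + 360°k)/4 for k = 0, 1, ..., 3
Roots: 7*sqrt(2) + 7*sqrt(2)i, -7*sqrt(2) + 7*sqrt(2)i, -7*sqrt(2) - 7*sqrt(2)i, 7*sqrt(2) - 7*sqrt(2)i


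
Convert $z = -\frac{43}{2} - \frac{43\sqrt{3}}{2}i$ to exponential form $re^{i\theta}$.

r = |z| = sqrt((-43/2)^2 + (-43*sqrt(3)/2)^2) = sqrt(1849/4 + 5547/4) = sqrt(1849) = 43
θ = arctan(b/a) = arctan(-37.2391/-21.5) (quadrant-adjusted) = 240° = 4π/3
z = 43e^(i*4π/3)


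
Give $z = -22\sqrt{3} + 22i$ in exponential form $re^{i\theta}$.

r = |z| = sqrt((-22*sqrt(3))^2 + (22)^2) = sqrt(1452 + 484) = sqrt(1936) = 44
θ = arctan(b/a) = arctan(22/-38.1051) (quadrant-adjusted) = 150° = 5π/6
z = 44e^(i*5π/6)


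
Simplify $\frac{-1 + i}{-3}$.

Divisor is real, so divide each part by -3:
= 1/3 - (1/3)i


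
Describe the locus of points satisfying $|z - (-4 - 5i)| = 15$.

|z - z0| = r describes a circle centered at z0 with radius r
Here z0 = -4 - 5i and r = 15
Locus: Circle centered at (-4, -5) with radius 15


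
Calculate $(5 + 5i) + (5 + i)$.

(5 + 5) + (5 + 1)i = 10 + 6i


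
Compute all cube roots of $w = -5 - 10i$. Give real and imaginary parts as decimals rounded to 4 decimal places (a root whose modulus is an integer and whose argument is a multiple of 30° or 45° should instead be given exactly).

|w| = sqrt(125) ≈ 11.180340, arg(w) ≈ 243.434949°
Root modulus = sqrt(125)^(1/3) ≈ 2.236068
Root arguments: θ_k = (arg(w) + 360°k)/3 for k = 0, 1, ..., 2
Compute each root as (root modulus)(cos θ_k + i sin θ_k) using full-precision intermediates, then round to 4 decimal places.
Roots: 0.3442 + 2.2094i, -2.0855 - 0.8066i, 1.7413 - 1.4028i


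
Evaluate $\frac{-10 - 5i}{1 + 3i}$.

Multiply numerator and denominator by conjugate (1 - 3i):
= (-10 - 5i)(1 - 3i) / (1^2 + 3^2)
= (-25 + 25i) / 10
Divide through by 5: (-5 + 5i) / 2
= -5/2 + (5/2)i


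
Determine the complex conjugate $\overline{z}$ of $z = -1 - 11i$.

If z = a + bi, then conjugate(z) = a - bi
conjugate(-1 - 11i) = -1 + 11i


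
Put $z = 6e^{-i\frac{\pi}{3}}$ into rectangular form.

a = r cos θ = 6 * 1/2 = 3
b = r sin θ = 6 * -sqrt(3)/2 = -3*sqrt(3)
z = 3 - 3*sqrt(3)i


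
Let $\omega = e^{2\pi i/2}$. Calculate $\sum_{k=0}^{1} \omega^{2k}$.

Since 2 divides 2, ω^2 = (ω^2)^1 = 1^1 = 1, so every term is 1.
Sum = 2 · 1 = 2


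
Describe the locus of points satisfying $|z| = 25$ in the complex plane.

|z| = 25 means sqrt(x^2 + y^2) = 25
This is a circle of radius 25 centered at the origin


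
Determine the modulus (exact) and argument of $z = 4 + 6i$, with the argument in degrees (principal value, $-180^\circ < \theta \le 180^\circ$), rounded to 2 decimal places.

|z| = sqrt(4^2 + 6^2) = sqrt(52)
arg(z) = arctan(b/a) = arctan(6/4) (quadrant-adjusted) = 56.31°


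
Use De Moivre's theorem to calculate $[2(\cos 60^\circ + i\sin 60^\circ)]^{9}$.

By De Moivre: z^n = r^n(cos(nθ) + i sin(nθ))
= 2^9(cos(9*60°) + i sin(9*60°))
= 512(cos 180° + i sin 180°)
= -512


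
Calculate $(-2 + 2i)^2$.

(a + bi)^2 = a^2 - b^2 + 2abi
= (-2)^2 - 2^2 + 2*(-2)*2i
= -8i


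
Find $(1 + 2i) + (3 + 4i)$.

(1 + 3) + (2 + 4)i = 4 + 6i


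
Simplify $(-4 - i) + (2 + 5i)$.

(-4 + 2) + (-1 + 5)i = -2 + 4i


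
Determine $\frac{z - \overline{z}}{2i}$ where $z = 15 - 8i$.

z - conjugate(z) = 2bi
(z - conjugate(z))/(2i) = 2bi/(2i) = b = -8


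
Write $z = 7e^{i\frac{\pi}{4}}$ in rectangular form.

a = r cos θ = 7 * sqrt(2)/2 = 7*sqrt(2)/2
b = r sin θ = 7 * sqrt(2)/2 = 7*sqrt(2)/2
z = 7*sqrt(2)/2 + (7*sqrt(2)/2)i


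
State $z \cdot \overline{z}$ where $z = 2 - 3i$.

z * conjugate(z) = |z|^2 = a^2 + b^2
= 2^2 + (-3)^2 = 13


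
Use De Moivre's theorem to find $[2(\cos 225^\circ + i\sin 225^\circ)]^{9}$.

By De Moivre: z^n = r^n(cos(nθ) + i sin(nθ))
= 2^9(cos(9*225°) + i sin(9*225°))
= 512(cos 225° + i sin 225°)
= -256*sqrt(2) - 256*sqrt(2)i


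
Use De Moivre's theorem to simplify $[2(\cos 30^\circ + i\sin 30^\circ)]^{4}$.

By De Moivre: z^n = r^n(cos(nθ) + i sin(nθ))
= 2^4(cos(4*30°) + i sin(4*30°))
= 16(cos 120° + i sin 120°)
= -8 + 8*sqrt(3)i


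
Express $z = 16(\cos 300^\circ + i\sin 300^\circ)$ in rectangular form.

a = r cos θ = 16 * 1/2 = 8
b = r sin θ = 16 * -sqrt(3)/2 = -8*sqrt(3)
z = 8 - 8*sqrt(3)i


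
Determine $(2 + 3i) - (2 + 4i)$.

(2 - 2) + (3 - 4)i = -i


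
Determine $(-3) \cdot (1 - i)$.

(a1*a2 - b1*b2) + (a1*b2 + b1*a2)i
= (-3 - 0) + (3 + 0)i
= -3 + 3i


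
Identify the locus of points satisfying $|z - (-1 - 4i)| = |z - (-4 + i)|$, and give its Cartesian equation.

|z - z1| = |z - z2| means z is equidistant from z1 and z2,
i.e. the perpendicular bisector of the segment from (-1, -4) to (-4, 1) (midpoint (-5/2, -3/2)).
With z = x + yi, square both sides:
(x - (-1))^2 + (y - (-4))^2 = (x - (-4))^2 + (y - 1)^2
The x^2 and y^2 terms cancel: -6x + 10y = 17 - 17 = 0
Simplify: 3x - 5y = 0
Locus: Perpendicular bisector of the segment from (-1, -4) to (-4, 1): the line 3x - 5y = 0


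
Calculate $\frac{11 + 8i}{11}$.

Divisor is real, so divide each part by 11:
= 1 + (8/11)i


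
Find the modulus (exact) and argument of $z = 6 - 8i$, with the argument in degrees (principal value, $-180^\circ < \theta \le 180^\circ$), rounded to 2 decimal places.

|z| = sqrt(6^2 + (-8)^2) = 10
arg(z) = arctan(b/a) = arctan(-8/6) (quadrant-adjusted) = -53.13°


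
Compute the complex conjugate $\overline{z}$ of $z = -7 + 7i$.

If z = a + bi, then conjugate(z) = a - bi
conjugate(-7 + 7i) = -7 - 7i


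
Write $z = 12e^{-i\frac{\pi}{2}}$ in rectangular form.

a = r cos θ = 12 * 0 = 0
b = r sin θ = 12 * -1 = -12
z = -12i


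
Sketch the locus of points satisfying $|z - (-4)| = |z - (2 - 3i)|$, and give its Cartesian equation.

|z - z1| = |z - z2| means z is equidistant from z1 and z2,
i.e. the perpendicular bisector of the segment from (-4, 0) to (2, -3) (midpoint (-1, -3/2)).
With z = x + yi, square both sides:
(x - (-4))^2 + (y - 0)^2 = (x - 2)^2 + (y - (-3))^2
The x^2 and y^2 terms cancel: 12x + (-6)y = 13 - 16 = -3
Simplify: 4x - 2y = -1
Locus: Perpendicular bisector of the segment from (-4, 0) to (2, -3): the line 4x - 2y = -1


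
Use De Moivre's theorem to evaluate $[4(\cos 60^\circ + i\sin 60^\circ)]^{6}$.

By De Moivre: z^n = r^n(cos(nθ) + i sin(nθ))
= 4^6(cos(6*60°) + i sin(6*60°))
= 4096(cos 0° + i sin 0°)
= 4096


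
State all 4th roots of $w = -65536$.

|w| = 65536, arg(w) = 180°
Root modulus = 65536^(1/4) = 16
Root arguments: θ_k = (180° + 360°k)/4 for k = 0, 1, ..., 3
Roots: 8*sqrt(2) + 8*sqrt(2)i, -8*sqrt(2) + 8*sqrt(2)i, -8*sqrt(2) - 8*sqrt(2)i, 8*sqrt(2) - 8*sqrt(2)i


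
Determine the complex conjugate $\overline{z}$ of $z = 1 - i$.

If z = a + bi, then conjugate(z) = a - bi
conjugate(1 - i) = 1 + i


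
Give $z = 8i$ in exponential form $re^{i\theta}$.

r = |z| = sqrt((0)^2 + (8)^2) = sqrt(0 + 64) = sqrt(64) = 8
a = 0 and b > 0, so z lies on the positive imaginary axis: θ = 90° = π/2
z = 8e^(i*π/2)


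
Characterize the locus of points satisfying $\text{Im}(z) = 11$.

Im(z) = y where z = x + yi; the equation y = 11 is satisfied by all points with that y-coordinate
Locus: Horizontal line y = 11


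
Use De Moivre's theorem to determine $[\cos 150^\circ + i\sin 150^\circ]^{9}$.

By De Moivre: z^n = r^n(cos(nθ) + i sin(nθ))
= 1^9(cos(9*150°) + i sin(9*150°))
= 1(cos 270° + i sin 270°)
= -i


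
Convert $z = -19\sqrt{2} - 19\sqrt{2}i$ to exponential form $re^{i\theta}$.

r = |z| = sqrt((-19*sqrt(2))^2 + (-19*sqrt(2))^2) = sqrt(722 + 722) = sqrt(1444) = 38
θ = arctan(b/a) = arctan(-26.8701/-26.8701) (quadrant-adjusted) = -135° = -3π/4
z = 38e^(-i*3π/4)


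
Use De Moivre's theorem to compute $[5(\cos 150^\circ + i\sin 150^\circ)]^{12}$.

By De Moivre: z^n = r^n(cos(nθ) + i sin(nθ))
= 5^12(cos(12*150°) + i sin(12*150°))
= 244140625(cos 0° + i sin 0°)
= 244140625


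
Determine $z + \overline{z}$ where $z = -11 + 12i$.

z + conjugate(z) = (a + bi) + (a - bi) = 2a
= 2 * (-11) = -22


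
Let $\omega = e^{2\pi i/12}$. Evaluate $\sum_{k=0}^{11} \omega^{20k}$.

Let ζ = ω^20 = e^(2πi·20/12). Since 12 ∤ 20, ζ ≠ 1.
Sum = Σ_{k=0}^{11} ζ^k = (ζ^12 - 1)/(ζ - 1) = (ω^{20·12} - 1)/(ζ - 1) = (1 - 1)/(ζ - 1) = 0


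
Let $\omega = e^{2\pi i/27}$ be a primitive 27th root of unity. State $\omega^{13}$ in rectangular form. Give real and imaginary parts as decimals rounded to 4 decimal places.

ω^13 = e^(2πi·13/27) = e^(i·26π/27)
= cos(26π/27) + i sin(26π/27)
= -0.9932 + 0.1161i


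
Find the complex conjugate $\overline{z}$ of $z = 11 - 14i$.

If z = a + bi, then conjugate(z) = a - bi
conjugate(11 - 14i) = 11 + 14i


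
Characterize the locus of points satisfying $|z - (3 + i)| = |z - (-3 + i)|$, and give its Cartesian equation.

|z - z1| = |z - z2| means z is equidistant from z1 and z2,
i.e. the perpendicular bisector of the segment from (3, 1) to (-3, 1) (midpoint (0, 1)).
With z = x + yi, square both sides:
(x - 3)^2 + (y - 1)^2 = (x - (-3))^2 + (y - 1)^2
The x^2 and y^2 terms cancel: -12x + 0y = 10 - 10 = 0
Simplify: x = 0
Locus: Perpendicular bisector of the segment from (3, 1) to (-3, 1): the line x = 0


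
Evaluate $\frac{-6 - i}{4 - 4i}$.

Multiply numerator and denominator by conjugate (4 + 4i):
= (-6 - i)(4 + 4i) / (4^2 + (-4)^2)
= (-20 - 28i) / 32
Divide through by 4: (-5 - 7i) / 8
= -5/8 - (7/8)i


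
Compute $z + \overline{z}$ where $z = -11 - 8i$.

z + conjugate(z) = (a + bi) + (a - bi) = 2a
= 2 * (-11) = -22


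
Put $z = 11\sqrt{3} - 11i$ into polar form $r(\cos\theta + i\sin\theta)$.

r = |z| = sqrt(a^2 + b^2) = sqrt((11*sqrt(3))^2 + (-11)^2) = sqrt(363 + 121) = sqrt(484) = 22
θ = arctan(b/a) = arctan(-11/19.0526) (quadrant-adjusted) = 330°
z = 22(cos 330° + i sin 330°)


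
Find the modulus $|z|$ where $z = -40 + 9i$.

|z| = sqrt(a^2 + b^2) = sqrt((-40)^2 + 9^2) = sqrt(1681) = 41


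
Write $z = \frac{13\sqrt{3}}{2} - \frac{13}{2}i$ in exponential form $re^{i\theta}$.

r = |z| = sqrt((13*sqrt(3)/2)^2 + (-13/2)^2) = sqrt(507/4 + 169/4) = sqrt(169) = 13
θ = arctan(b/a) = arctan(-6.5/11.2583) (quadrant-adjusted) = -30° = -π/6
z = 13e^(-i*π/6)


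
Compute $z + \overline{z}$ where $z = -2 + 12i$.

z + conjugate(z) = (a + bi) + (a - bi) = 2a
= 2 * (-2) = -4


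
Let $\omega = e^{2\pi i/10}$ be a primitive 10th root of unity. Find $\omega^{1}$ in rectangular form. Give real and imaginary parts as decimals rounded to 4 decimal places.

ω^1 = e^(2πi·1/10) = e^(i·1π/5)
= cos(1π/5) + i sin(1π/5)
= 0.8090 + 0.5878i


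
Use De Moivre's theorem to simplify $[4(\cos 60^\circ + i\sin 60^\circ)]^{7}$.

By De Moivre: z^n = r^n(cos(nθ) + i sin(nθ))
= 4^7(cos(7*60°) + i sin(7*60°))
= 16384(cos 60° + i sin 60°)
= 8192 + 8192*sqrt(3)i


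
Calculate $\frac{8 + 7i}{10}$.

Divisor is real, so divide each part by 10:
= 4/5 + (7/10)i


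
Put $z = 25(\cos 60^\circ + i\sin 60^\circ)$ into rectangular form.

a = r cos θ = 25 * 1/2 = 25/2
b = r sin θ = 25 * sqrt(3)/2 = 25*sqrt(3)/2
z = 25/2 + (25*sqrt(3)/2)i


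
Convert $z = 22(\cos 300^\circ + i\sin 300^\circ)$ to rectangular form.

a = r cos θ = 22 * 1/2 = 11
b = r sin θ = 22 * -sqrt(3)/2 = -11*sqrt(3)
z = 11 - 11*sqrt(3)i


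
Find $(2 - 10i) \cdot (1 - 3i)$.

(a1*a2 - b1*b2) + (a1*b2 + b1*a2)i
= (2 - 30) + (-6 + (-10))i
= -28 - 16i


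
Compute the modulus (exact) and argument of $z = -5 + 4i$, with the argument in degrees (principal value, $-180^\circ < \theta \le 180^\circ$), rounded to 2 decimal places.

|z| = sqrt((-5)^2 + 4^2) = sqrt(41)
arg(z) = arctan(b/a) = arctan(4/-5) (quadrant-adjusted) = 141.34°


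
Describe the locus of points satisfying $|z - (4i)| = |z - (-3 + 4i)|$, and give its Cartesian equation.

|z - z1| = |z - z2| means z is equidistant from z1 and z2,
i.e. the perpendicular bisector of the segment from (0, 4) to (-3, 4) (midpoint (-3/2, 4)).
With z = x + yi, square both sides:
(x - 0)^2 + (y - 4)^2 = (x - (-3))^2 + (y - 4)^2
The x^2 and y^2 terms cancel: -6x + 0y = 25 - 16 = 9
Simplify: x = -3/2
Locus: Perpendicular bisector of the segment from (0, 4) to (-3, 4): the line x = -3/2


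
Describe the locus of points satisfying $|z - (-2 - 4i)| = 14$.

|z - z0| = r describes a circle centered at z0 with radius r
Here z0 = -2 - 4i and r = 14
Locus: Circle centered at (-2, -4) with radius 14


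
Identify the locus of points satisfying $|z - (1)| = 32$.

|z - z0| = r describes a circle centered at z0 with radius r
Here z0 = 1 and r = 32
Locus: Circle centered at (1, 0) with radius 32


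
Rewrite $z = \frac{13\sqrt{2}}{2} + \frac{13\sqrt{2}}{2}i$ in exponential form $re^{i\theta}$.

r = |z| = sqrt((13*sqrt(2)/2)^2 + (13*sqrt(2)/2)^2) = sqrt(169/2 + 169/2) = sqrt(169) = 13
θ = arctan(b/a) = arctan(9.1924/9.1924) (quadrant-adjusted) = 45° = π/4
z = 13e^(i*π/4)


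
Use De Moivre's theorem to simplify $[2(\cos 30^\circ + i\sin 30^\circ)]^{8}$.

By De Moivre: z^n = r^n(cos(nθ) + i sin(nθ))
= 2^8(cos(8*30°) + i sin(8*30°))
= 256(cos 240° + i sin 240°)
= -128 - 128*sqrt(3)i


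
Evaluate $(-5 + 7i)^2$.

(a + bi)^2 = a^2 - b^2 + 2abi
= (-5)^2 - 7^2 + 2*(-5)*7i
= -24 - 70i


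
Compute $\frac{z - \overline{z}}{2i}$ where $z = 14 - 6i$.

z - conjugate(z) = 2bi
(z - conjugate(z))/(2i) = 2bi/(2i) = b = -6


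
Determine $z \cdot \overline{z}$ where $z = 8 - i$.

z * conjugate(z) = |z|^2 = a^2 + b^2
= 8^2 + (-1)^2 = 65


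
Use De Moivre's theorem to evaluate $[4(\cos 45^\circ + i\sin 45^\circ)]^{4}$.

By De Moivre: z^n = r^n(cos(nθ) + i sin(nθ))
= 4^4(cos(4*45°) + i sin(4*45°))
= 256(cos 180° + i sin 180°)
= -256


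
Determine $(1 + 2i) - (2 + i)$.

(1 - 2) + (2 - 1)i = -1 + i


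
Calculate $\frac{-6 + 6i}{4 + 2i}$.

Multiply numerator and denominator by conjugate (4 - 2i):
= (-6 + 6i)(4 - 2i) / (4^2 + 2^2)
= (-12 + 36i) / 20
Divide through by 4: (-3 + 9i) / 5
= -3/5 + (9/5)i


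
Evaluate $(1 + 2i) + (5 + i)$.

(1 + 5) + (2 + 1)i = 6 + 3i


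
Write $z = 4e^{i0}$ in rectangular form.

a = r cos θ = 4 * 1 = 4
b = r sin θ = 4 * 0 = 0
z = 4


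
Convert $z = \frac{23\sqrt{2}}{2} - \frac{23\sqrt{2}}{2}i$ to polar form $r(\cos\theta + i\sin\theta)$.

r = |z| = sqrt(a^2 + b^2) = sqrt((23*sqrt(2)/2)^2 + (-23*sqrt(2)/2)^2) = sqrt(529/2 + 529/2) = sqrt(529) = 23
θ = arctan(b/a) = arctan(-16.2635/16.2635) (quadrant-adjusted) = 315°
z = 23(cos 315° + i sin 315°)


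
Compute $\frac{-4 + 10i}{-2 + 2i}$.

Multiply numerator and denominator by conjugate (-2 - 2i):
= (-4 + 10i)(-2 - 2i) / ((-2)^2 + 2^2)
= (28 - 12i) / 8
Divide through by 4: (7 - 3i) / 2
= 7/2 - (3/2)i


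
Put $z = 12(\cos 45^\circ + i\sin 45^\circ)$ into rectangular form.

a = r cos θ = 12 * sqrt(2)/2 = 6*sqrt(2)
b = r sin θ = 12 * sqrt(2)/2 = 6*sqrt(2)
z = 6*sqrt(2) + 6*sqrt(2)i


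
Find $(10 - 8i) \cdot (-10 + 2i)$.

(a1*a2 - b1*b2) + (a1*b2 + b1*a2)i
= (-100 - (-16)) + (20 + 80)i
= -84 + 100i


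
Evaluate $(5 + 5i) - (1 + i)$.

(5 - 1) + (5 - 1)i = 4 + 4i


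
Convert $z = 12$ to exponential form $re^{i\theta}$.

r = |z| = sqrt((12)^2 + (0)^2) = sqrt(144 + 0) = sqrt(144) = 12
b = 0 and a > 0, so z lies on the positive real axis: θ = 0
z = 12e^(i*0) = 12


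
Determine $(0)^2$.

(a + bi)^2 = a^2 - b^2 + 2abi
= 0^2 - 0^2 + 2*0*0i
= 0


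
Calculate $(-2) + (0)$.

(-2 + 0) + (0 + 0)i = -2


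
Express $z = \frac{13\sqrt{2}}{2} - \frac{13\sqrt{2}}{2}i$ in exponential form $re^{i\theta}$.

r = |z| = sqrt((13*sqrt(2)/2)^2 + (-13*sqrt(2)/2)^2) = sqrt(169/2 + 169/2) = sqrt(169) = 13
θ = arctan(b/a) = arctan(-9.1924/9.1924) (quadrant-adjusted) = -45° = -π/4
z = 13e^(-i*π/4)


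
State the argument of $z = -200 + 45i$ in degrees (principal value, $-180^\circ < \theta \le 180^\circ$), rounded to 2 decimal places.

θ = arctan(b/a) = arctan(45/-200) (quadrant-adjusted) = 167.32°


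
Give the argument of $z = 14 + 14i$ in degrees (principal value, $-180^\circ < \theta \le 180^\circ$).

θ = arctan(b/a) = arctan(14/14) (quadrant-adjusted) = 45°


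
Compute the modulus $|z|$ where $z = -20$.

|z| = sqrt(a^2 + b^2) = sqrt((-20)^2 + 0^2) = sqrt(400) = 20


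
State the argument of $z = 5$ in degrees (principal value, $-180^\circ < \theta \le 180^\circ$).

b = 0 and a > 0, so z lies on the positive real axis: θ = 0°


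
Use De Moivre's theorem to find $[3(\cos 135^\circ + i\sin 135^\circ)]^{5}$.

By De Moivre: z^n = r^n(cos(nθ) + i sin(nθ))
= 3^5(cos(5*135°) + i sin(5*135°))
= 243(cos 315° + i sin 315°)
= 243*sqrt(2)/2 - (243*sqrt(2)/2)i


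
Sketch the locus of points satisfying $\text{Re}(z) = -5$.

Re(z) = x where z = x + yi; the equation x = -5 is satisfied by all points with that x-coordinate
Locus: Vertical line x = -5


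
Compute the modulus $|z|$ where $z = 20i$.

|z| = sqrt(a^2 + b^2) = sqrt(0^2 + 20^2) = sqrt(400) = 20


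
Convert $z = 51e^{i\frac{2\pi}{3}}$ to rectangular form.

a = r cos θ = 51 * -1/2 = -51/2
b = r sin θ = 51 * sqrt(3)/2 = 51*sqrt(3)/2
z = -51/2 + (51*sqrt(3)/2)i


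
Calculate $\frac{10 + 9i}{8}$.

Divisor is real, so divide each part by 8:
= 5/4 + (9/8)i


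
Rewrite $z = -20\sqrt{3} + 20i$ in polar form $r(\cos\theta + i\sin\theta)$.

r = |z| = sqrt(a^2 + b^2) = sqrt((-20*sqrt(3))^2 + (20)^2) = sqrt(1200 + 400) = sqrt(1600) = 40
θ = arctan(b/a) = arctan(20/-34.641) (quadrant-adjusted) = 150°
z = 40(cos 150° + i sin 150°)


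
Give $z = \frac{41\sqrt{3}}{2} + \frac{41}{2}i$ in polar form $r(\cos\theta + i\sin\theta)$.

r = |z| = sqrt(a^2 + b^2) = sqrt((41*sqrt(3)/2)^2 + (41/2)^2) = sqrt(5043/4 + 1681/4) = sqrt(1681) = 41
θ = arctan(b/a) = arctan(20.5/35.507) (quadrant-adjusted) = 30°
z = 41(cos 30° + i sin 30°)


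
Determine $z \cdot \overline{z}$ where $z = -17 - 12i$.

z * conjugate(z) = |z|^2 = a^2 + b^2
= (-17)^2 + (-12)^2 = 433


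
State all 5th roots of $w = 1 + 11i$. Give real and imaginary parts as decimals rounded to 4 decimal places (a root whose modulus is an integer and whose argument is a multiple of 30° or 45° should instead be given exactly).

|w| = sqrt(122) ≈ 11.045361, arg(w) ≈ 84.805571°
Root modulus = sqrt(122)^(1/5) ≈ 1.616724
Root arguments: θ_k = (arg(w) + 360°k)/5 for k = 0, 1, ..., 4
Compute each root as (root modulus)(cos θ_k + i sin θ_k) using full-precision intermediates, then round to 4 decimal places.
Roots: 1.5464 + 0.4716i, 0.0293 + 1.6165i, -1.5283 + 0.5274i, -0.9738 - 1.2905i, 0.9264 - 1.3250i


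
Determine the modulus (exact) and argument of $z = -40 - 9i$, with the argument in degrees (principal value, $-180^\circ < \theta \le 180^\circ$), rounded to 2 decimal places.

|z| = sqrt((-40)^2 + (-9)^2) = 41
arg(z) = arctan(b/a) = arctan(-9/-40) (quadrant-adjusted) = -167.32°


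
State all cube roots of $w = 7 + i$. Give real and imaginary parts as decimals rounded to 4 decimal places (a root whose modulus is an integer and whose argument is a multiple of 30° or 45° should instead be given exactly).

|w| = sqrt(50) ≈ 7.071068, arg(w) ≈ 8.130102°
Root modulus = sqrt(50)^(1/3) ≈ 1.919383
Root arguments: θ_k = (arg(w) + 360°k)/3 for k = 0, 1, ..., 2
Compute each root as (root modulus)(cos θ_k + i sin θ_k) using full-precision intermediates, then round to 4 decimal places.
Roots: 1.9172 + 0.0908i, -1.0372 + 1.6150i, -0.8800 - 1.7058i


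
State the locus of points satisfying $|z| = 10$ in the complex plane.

|z| = 10 means sqrt(x^2 + y^2) = 10
This is a circle of radius 10 centered at the origin


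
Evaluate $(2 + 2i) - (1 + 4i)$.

(2 - 1) + (2 - 4)i = 1 - 2i


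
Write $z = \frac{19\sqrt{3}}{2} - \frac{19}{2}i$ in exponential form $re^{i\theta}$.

r = |z| = sqrt((19*sqrt(3)/2)^2 + (-19/2)^2) = sqrt(1083/4 + 361/4) = sqrt(361) = 19
θ = arctan(b/a) = arctan(-9.5/16.4545) (quadrant-adjusted) = -30° = -π/6
z = 19e^(-i*π/6)


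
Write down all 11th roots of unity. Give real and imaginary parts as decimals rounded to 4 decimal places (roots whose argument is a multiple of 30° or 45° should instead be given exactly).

ω_k = e^(2πik/11) = cos(2πk/11) + i sin(2πk/11) for k = 0, 1, ..., 10
Roots: 1, 0.8413 + 0.5406i, 0.4154 + 0.9096i, -0.1423 + 0.9898i, -0.6549 + 0.7557i, -0.9595 + 0.2817i, -0.9595 - 0.2817i, -0.6549 - 0.7557i, -0.1423 - 0.9898i, 0.4154 - 0.9096i, 0.8413 - 0.5406i


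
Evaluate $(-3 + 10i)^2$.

(a + bi)^2 = a^2 - b^2 + 2abi
= (-3)^2 - 10^2 + 2*(-3)*10i
= -91 - 60i


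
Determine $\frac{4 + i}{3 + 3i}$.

Multiply numerator and denominator by conjugate (3 - 3i):
= (4 + i)(3 - 3i) / (3^2 + 3^2)
= (15 - 9i) / 18
Divide through by 3: (5 - 3i) / 6
= 5/6 - (1/2)i


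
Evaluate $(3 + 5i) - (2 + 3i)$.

(3 - 2) + (5 - 3)i = 1 + 2i


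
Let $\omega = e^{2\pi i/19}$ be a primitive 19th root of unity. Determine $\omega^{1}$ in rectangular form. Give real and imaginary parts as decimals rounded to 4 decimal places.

ω^1 = e^(2πi·1/19) = e^(i·2π/19)
= cos(2π/19) + i sin(2π/19)
= 0.9458 + 0.3247i


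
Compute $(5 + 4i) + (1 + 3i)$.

(5 + 1) + (4 + 3)i = 6 + 7i


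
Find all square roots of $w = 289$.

|w| = 289, arg(w) = 0°
Root modulus = 289^(1/2) = 17
Root arguments: θ_k = (0° + 360°k)/2 for k = 0, 1, ..., 1
Roots: 17, -17


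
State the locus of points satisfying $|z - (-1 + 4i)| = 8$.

|z - z0| = r describes a circle centered at z0 with radius r
Here z0 = -1 + 4i and r = 8
Locus: Circle centered at (-1, 4) with radius 8


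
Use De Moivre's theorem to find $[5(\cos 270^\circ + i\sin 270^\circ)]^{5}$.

By De Moivre: z^n = r^n(cos(nθ) + i sin(nθ))
= 5^5(cos(5*270°) + i sin(5*270°))
= 3125(cos 270° + i sin 270°)
= -3125i


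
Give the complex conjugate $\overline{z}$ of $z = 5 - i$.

If z = a + bi, then conjugate(z) = a - bi
conjugate(5 - i) = 5 + i


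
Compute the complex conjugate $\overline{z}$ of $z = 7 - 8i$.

If z = a + bi, then conjugate(z) = a - bi
conjugate(7 - 8i) = 7 + 8i


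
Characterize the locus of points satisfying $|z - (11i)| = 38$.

|z - z0| = r describes a circle centered at z0 with radius r
Here z0 = 11i and r = 38
Locus: Circle centered at (0, 11) with radius 38


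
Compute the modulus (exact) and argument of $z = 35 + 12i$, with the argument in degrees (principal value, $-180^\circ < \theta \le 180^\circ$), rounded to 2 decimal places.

|z| = sqrt(35^2 + 12^2) = 37
arg(z) = arctan(b/a) = arctan(12/35) (quadrant-adjusted) = 18.92°


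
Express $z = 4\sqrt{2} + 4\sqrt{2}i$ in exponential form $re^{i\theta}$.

r = |z| = sqrt((4*sqrt(2))^2 + (4*sqrt(2))^2) = sqrt(32 + 32) = sqrt(64) = 8
θ = arctan(b/a) = arctan(5.6569/5.6569) (quadrant-adjusted) = 45° = π/4
z = 8e^(i*π/4)


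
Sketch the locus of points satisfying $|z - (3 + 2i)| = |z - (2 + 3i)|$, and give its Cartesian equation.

|z - z1| = |z - z2| means z is equidistant from z1 and z2,
i.e. the perpendicular bisector of the segment from (3, 2) to (2, 3) (midpoint (5/2, 5/2)).
With z = x + yi, square both sides:
(x - 3)^2 + (y - 2)^2 = (x - 2)^2 + (y - 3)^2
The x^2 and y^2 terms cancel: -2x + 2y = 13 - 13 = 0
Simplify: x - y = 0
Locus: Perpendicular bisector of the segment from (3, 2) to (2, 3): the line x - y = 0


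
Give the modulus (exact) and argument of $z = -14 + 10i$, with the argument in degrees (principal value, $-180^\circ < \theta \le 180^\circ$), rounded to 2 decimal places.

|z| = sqrt((-14)^2 + 10^2) = sqrt(296)
arg(z) = arctan(b/a) = arctan(10/-14) (quadrant-adjusted) = 144.46°


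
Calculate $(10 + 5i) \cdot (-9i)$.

(a1*a2 - b1*b2) + (a1*b2 + b1*a2)i
= (0 - (-45)) + (-90 + 0)i
= 45 - 90i


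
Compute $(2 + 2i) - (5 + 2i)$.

(2 - 5) + (2 - 2)i = -3


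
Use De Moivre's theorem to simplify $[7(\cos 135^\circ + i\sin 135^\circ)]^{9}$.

By De Moivre: z^n = r^n(cos(nθ) + i sin(nθ))
= 7^9(cos(9*135°) + i sin(9*135°))
= 40353607(cos 135° + i sin 135°)
= -40353607*sqrt(2)/2 + (40353607*sqrt(2)/2)i


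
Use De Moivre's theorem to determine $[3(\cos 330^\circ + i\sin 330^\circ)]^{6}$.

By De Moivre: z^n = r^n(cos(nθ) + i sin(nθ))
= 3^6(cos(6*330°) + i sin(6*330°))
= 729(cos 180° + i sin 180°)
= -729


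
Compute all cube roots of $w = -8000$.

|w| = 8000, arg(w) = 180°
Root modulus = 8000^(1/3) = 20
Root arguments: θ_k = (180° + 360°k)/3 for k = 0, 1, ..., 2
Roots: 10 + 10*sqrt(3)i, -20, 10 - 10*sqrt(3)i


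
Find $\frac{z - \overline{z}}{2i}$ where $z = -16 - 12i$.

z - conjugate(z) = 2bi
(z - conjugate(z))/(2i) = 2bi/(2i) = b = -12


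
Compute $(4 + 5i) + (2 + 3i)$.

(4 + 2) + (5 + 3)i = 6 + 8i


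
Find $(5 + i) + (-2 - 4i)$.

(5 + (-2)) + (1 + (-4))i = 3 - 3i


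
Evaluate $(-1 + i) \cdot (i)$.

(a1*a2 - b1*b2) + (a1*b2 + b1*a2)i
= (0 - 1) + (-1 + 0)i
= -1 - i


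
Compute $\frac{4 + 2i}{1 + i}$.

Multiply numerator and denominator by conjugate (1 - i):
= (4 + 2i)(1 - i) / (1^2 + 1^2)
= (6 - 2i) / 2
= 3 - i


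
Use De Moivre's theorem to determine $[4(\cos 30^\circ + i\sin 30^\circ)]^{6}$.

By De Moivre: z^n = r^n(cos(nθ) + i sin(nθ))
= 4^6(cos(6*30°) + i sin(6*30°))
= 4096(cos 180° + i sin 180°)
= -4096


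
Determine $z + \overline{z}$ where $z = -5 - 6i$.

z + conjugate(z) = (a + bi) + (a - bi) = 2a
= 2 * (-5) = -10


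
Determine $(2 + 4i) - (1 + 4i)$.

(2 - 1) + (4 - 4)i = 1


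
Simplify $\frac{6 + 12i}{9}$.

Divisor is real, so divide each part by 9:
= 2/3 + (4/3)i


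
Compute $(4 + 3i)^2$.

(a + bi)^2 = a^2 - b^2 + 2abi
= 4^2 - 3^2 + 2*4*3i
= 7 + 24i


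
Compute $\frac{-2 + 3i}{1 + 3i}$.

Multiply numerator and denominator by conjugate (1 - 3i):
= (-2 + 3i)(1 - 3i) / (1^2 + 3^2)
= (7 + 9i) / 10
= 7/10 + (9/10)i


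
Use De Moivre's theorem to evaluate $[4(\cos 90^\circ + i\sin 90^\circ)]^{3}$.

By De Moivre: z^n = r^n(cos(nθ) + i sin(nθ))
= 4^3(cos(3*90°) + i sin(3*90°))
= 64(cos 270° + i sin 270°)
= -64i


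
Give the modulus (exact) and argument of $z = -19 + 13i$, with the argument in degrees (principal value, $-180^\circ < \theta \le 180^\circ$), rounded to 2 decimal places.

|z| = sqrt((-19)^2 + 13^2) = sqrt(530)
arg(z) = arctan(b/a) = arctan(13/-19) (quadrant-adjusted) = 145.62°


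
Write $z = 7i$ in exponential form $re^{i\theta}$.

r = |z| = sqrt((0)^2 + (7)^2) = sqrt(0 + 49) = sqrt(49) = 7
a = 0 and b > 0, so z lies on the positive imaginary axis: θ = 90° = π/2
z = 7e^(i*π/2)


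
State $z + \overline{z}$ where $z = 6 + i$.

z + conjugate(z) = (a + bi) + (a - bi) = 2a
= 2 * 6 = 12


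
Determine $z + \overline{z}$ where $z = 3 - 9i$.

z + conjugate(z) = (a + bi) + (a - bi) = 2a
= 2 * 3 = 6


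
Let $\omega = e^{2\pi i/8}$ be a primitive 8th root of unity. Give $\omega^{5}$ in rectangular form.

ω^5 = e^(2πi·5/8) = e^(i·5π/4)
= cos(5π/4) + i sin(5π/4)
= -sqrt(2)/2 - (sqrt(2)/2)i
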